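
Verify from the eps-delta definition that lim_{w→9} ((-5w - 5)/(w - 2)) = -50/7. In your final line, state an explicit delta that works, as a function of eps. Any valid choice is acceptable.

delta = min(7/2, (49/30)eps)

Suppose eps > 0. We want delta > 0 with 0 < |w − 9| < delta ⇒ |(-5w - 5)/(w - 2) + 50/7| < eps.
Combining over a common denominator, (-5w - 5)/(w - 2) + 50/7 = [(-5w - 5)·7 − (-50)·(w - 2)] / [7·(w - 2)] = 15(w − 9) / (7(w - 2)).
So |(-5w - 5)/(w - 2) + 50/7| = 15|w − 9| / (7·|w − 2|).
Restrict delta ≤ 7/2. Then |w − 9| < 7/2 gives |w − 2| = |(w − 9) + 7| ≥ 7 − 7/2 = 7/2.
Hence |(-5w - 5)/(w - 2) + 50/7| < 15|w − 9|/(7·(7/2)) = (30/49)|w − 9|, which is < eps once |w − 9| < (49/30)eps.
Take delta = min(7/2, (49/30)eps). Then 0 < |w − 9| < delta forces both bounds, so |(-5w - 5)/(w - 2) + 50/7| < eps.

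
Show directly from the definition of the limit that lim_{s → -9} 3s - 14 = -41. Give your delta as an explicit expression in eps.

delta = eps/3

Suppose eps > 0. We need delta > 0 so that 0 < |s + 9| < delta implies |(3s - 14) + 41| < eps.
|(3s - 14) + 41| = |3s + 27| = 3|s + 9|.
So 3|s + 9| < eps exactly when |s + 9| < eps/3.
Take delta = eps/3. If 0 < |s + 9| < delta then |(3s - 14) + 41| = 3|s + 9| < 3·(eps/3) = eps.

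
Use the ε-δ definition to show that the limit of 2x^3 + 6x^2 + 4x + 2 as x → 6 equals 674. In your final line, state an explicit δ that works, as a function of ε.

Fix ε > 0. We want δ > 0 such that 0 < |x − 6| < δ implies |(2x^3 + 6x^2 + 4x + 2) − 674| < ε.
(2x^3 + 6x^2 + 4x + 2) − 674 = 2x^3 + 6x^2 + 4x - 672 = (x − 6)(2x^2 + 18x + 112).
So |(2x^3 + 6x^2 + 4x + 2) − 674| = |x − 6|·|2x^2 + 18x + 112|.
Require δ ≤ 1. Then |x − 6| < 1 gives |x| < 7, and by the triangle inequality |2x^2 + 18x + 112| ≤ 2·7^2 + 18·7 + 112 = 336.
Hence |(2x^3 + 6x^2 + 4x + 2) − 674| ≤ 336|x − 6| < ε provided |x − 6| < ε/336.
Take δ = min(1, ε/336). Then 0 < |x − 6| < δ gives both |x − 6| < 1 and |x − 6| < ε/336, so |(2x^3 + 6x^2 + 4x + 2) − 674| < ε.

δ = min(1, ε/336)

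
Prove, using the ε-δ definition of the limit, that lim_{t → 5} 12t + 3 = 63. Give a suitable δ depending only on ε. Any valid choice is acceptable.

Let ε > 0. We need δ > 0 so that 0 < |t − 5| < δ implies |(12t + 3) − 63| < ε.
Since (12t + 3) − 63 = 12(t − 5), we have |(12t + 3) − 63| = 12|t − 5|.
So 12|t − 5| < ε exactly when |t − 5| < ε/12.
Choosing δ = ε/12 gives |(12t + 3) − 63| = 12|t − 5| < ε whenever |t − 5| < δ.

δ = ε/12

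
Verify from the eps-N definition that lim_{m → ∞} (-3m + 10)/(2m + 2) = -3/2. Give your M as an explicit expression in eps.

M = (13/2)/eps

Suppose eps > 0. For m ≥ 1, |(-3m + 10)/(2m + 2) + 3/2| = |26|/(2(2m + 2)) = 26/(2(2m + 2)).
Since 2m + 2 ≥ 2m for m ≥ 1, this is ≤ 26/(2·2m) = (13/2)/m.
So |(-3m + 10)/(2m + 2) + 3/2| < eps whenever m > (13/2)/eps.
Take M = (13/2)/eps. If m > M then |(-3m + 10)/(2m + 2) + 3/2| ≤ (13/2)/m < eps.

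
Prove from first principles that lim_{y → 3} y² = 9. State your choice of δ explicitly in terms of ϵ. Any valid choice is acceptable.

Let ϵ > 0 be given. We seek δ > 0 with 0 < |y − 3| < δ ⇒ |y² − 9| < ϵ.
Factor: y² − 9 = (y − 3)(y + 3), so |y² − 9| = |y − 3|·|y + 3|.
Impose δ ≤ 2 so that |y| < 5; then |y + 3| ≤ 8.
Hence |y² − 9| ≤ 8|y − 3|, which is < ϵ once |y − 3| < ϵ/8.
Take δ = min(2, ϵ/8). If 0 < |y − 3| < δ then both bounds hold and |y² − 9| ≤ 8|y − 3| < 8·(ϵ/8) = ϵ.

δ = min(2, ϵ/8)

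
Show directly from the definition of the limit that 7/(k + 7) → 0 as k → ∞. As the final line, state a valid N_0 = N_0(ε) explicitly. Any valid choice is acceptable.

N_0 = 7/ε

Fix ε > 0. For k ≥ 1, |7/(k + 7) − 0| = 7/(k + 7) ≤ 7/k.
We need 7/k < ε, i.e. k > 7/ε.
Take N_0 = 7/ε. If k > N_0 then |7/(k + 7)| ≤ 7/k < ε.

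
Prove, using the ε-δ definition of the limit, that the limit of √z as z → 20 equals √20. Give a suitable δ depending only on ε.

Let ε > 0. We want δ > 0 such that 0 < |z − 20| < δ implies |√z − √20| < ε.
Multiplying by the conjugate, |√z − √20| = |z − 20|/(√z + √20).
Restrict δ ≤ 20 so that |z − 20| < 20 forces z > 0, and then √z + √20 > √20.
Hence |√z − √20| < |z − 20|/√20, which is < ε once |z − 20| < √20·ε.
Take δ = min(20, √20·ε). If 0 < |z − 20| < δ then z > 0 and |√z − √20| < |z − 20|/√20 < ε.

δ = min(20, √20·ε)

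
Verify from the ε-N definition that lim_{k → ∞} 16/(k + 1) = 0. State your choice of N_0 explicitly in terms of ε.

N_0 = 16/ε

Suppose ε > 0. For k ≥ 1, |16/(k + 1) − 0| = 16/(k + 1) ≤ 16/k.
We need 16/k < ε, i.e. k > 16/ε.
Take N_0 = 16/ε. If k > N_0 then |16/(k + 1)| ≤ 16/k < ε.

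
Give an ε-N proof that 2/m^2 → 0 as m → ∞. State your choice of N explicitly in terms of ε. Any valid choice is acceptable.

Let ε > 0 be given. For m ≥ 1, |2/m^2 − 0| = 2/m^2.
2/m^2 < ε ⇔ m^2 > 2/ε ⇔ m > (2/ε)^{1/2}.
Take N = (2/ε)^{1/2}. Then m > N implies 2/m^2 < ε.

N = (2/ε)^{1/2}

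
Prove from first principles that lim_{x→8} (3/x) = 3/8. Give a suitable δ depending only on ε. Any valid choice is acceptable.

Suppose ε > 0. We seek δ > 0 such that 0 < |x − 8| < δ implies |3/x − (3/8)| < ε.
|3/x − (3/8)| = 3·|8 − x|/(8·|x|) = 3|x − 8|/(8|x|).
Restrict δ ≤ 4. Then |x − 8| < 4 gives |x| > 4, so 8|x| > 32.
Then |3/x − (3/8)| < 3|x − 8|/32, which is < ε when |x − 8| < (32/3)ε.
Take δ = min(4, (32/3)ε). Then 0 < |x − 8| < δ gives both |x − 8| < 4 and |x − 8| < (32/3)ε, so |3/x − (3/8)| < ε.

δ = min(4, (32/3)ε)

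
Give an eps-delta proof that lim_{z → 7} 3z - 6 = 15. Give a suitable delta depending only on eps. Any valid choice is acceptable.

delta = eps/3

Suppose eps > 0. We need delta > 0 so that 0 < |z − 7| < delta implies |(3z - 6) − 15| < eps.
Since (3z - 6) − 15 = 3(z − 7), we have |(3z - 6) − 15| = 3|z − 7|.
So 3|z − 7| < eps exactly when |z − 7| < eps/3.
Take delta = eps/3. If 0 < |z − 7| < delta then |(3z - 6) − 15| = 3|z − 7| < 3·(eps/3) = eps.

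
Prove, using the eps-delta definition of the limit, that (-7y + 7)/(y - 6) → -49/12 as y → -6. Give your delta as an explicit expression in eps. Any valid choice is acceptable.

Let eps > 0 be given. We want delta > 0 with 0 < |y + 6| < delta ⇒ |(-7y + 7)/(y - 6) + 49/12| < eps.
Combining over a common denominator, (-7y + 7)/(y - 6) + 49/12 = [(-7y + 7)·(-12) − 49·(y - 6)] / [(-12)·(y - 6)] = 35(y + 6) / ((-12)(y - 6)).
So |(-7y + 7)/(y - 6) + 49/12| = 35|y + 6| / (12·|y − 6|).
Restrict delta ≤ 6. Then |y + 6| < 6 gives |y − 6| = |(y + 6) + (-12)| ≥ 12 − 6 = 6.
Hence |(-7y + 7)/(y - 6) + 49/12| < 35|y + 6|/(12·6) = (35/72)|y + 6|, which is < eps once |y + 6| < (72/35)eps.
Take delta = min(6, (72/35)eps). Then 0 < |y + 6| < delta forces both bounds, so |(-7y + 7)/(y - 6) + 49/12| < eps.

delta = min(6, (72/35)eps)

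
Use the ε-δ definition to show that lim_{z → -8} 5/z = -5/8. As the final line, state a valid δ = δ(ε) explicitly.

Fix ε > 0. We seek δ > 0 such that 0 < |z + 8| < δ implies |5/z + 5/8| < ε.
|5/z + 5/8| = 5·|-8 − z|/(8·|z|) = 5|z + 8|/(8|z|).
Restrict δ ≤ 4. Then |z + 8| < 4 gives |z| > 4, so 8|z| > 32.
Then |5/z + 5/8| < 5|z + 8|/32, which is < ε when |z + 8| < (32/5)ε.
Take δ = min(4, (32/5)ε). Then 0 < |z + 8| < δ gives both |z + 8| < 4 and |z + 8| < (32/5)ε, so |5/z + 5/8| < ε.

δ = min(4, (32/5)ε)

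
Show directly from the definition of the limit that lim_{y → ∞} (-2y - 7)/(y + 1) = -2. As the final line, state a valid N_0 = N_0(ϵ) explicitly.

N_0 = 5/ϵ

Let ϵ > 0. We seek N_0 > 0 such that y > N_0 implies |(-2y - 7)/(y + 1) + 2| < ϵ.
(-2y - 7)/(y + 1) + 2 = ((-2y - 7) − (-2)(y + 1)) / ((y + 1)) = -5/((y + 1)).
For y > 0 we have y + 1 > y, so |(-2y - 7)/(y + 1) + 2| = 5/((y + 1)) < 5/(y) = 5/y.
Thus |(-2y - 7)/(y + 1) + 2| < ϵ whenever y > 5/ϵ.
Take N_0 = 5/ϵ. If y > N_0 then |(-2y - 7)/(y + 1) + 2| < 5/y < ϵ.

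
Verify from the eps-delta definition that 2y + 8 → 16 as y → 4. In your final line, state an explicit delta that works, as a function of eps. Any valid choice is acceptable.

Fix eps > 0. We need delta > 0 so that 0 < |y − 4| < delta implies |(2y + 8) − 16| < eps.
|(2y + 8) − 16| = |2y - 8| = 2|y − 4|.
So 2|y − 4| < eps exactly when |y − 4| < eps/2.
Choosing delta = eps/2 gives |(2y + 8) − 16| = 2|y − 4| < eps whenever |y − 4| < delta.

delta = eps/2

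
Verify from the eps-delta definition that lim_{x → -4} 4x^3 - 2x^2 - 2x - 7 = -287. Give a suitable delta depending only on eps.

delta = min(2, eps/322)

Let eps > 0. We want delta > 0 such that 0 < |x + 4| < delta implies |(4x^3 - 2x^2 - 2x - 7) + 287| < eps.
(4x^3 - 2x^2 - 2x - 7) + 287 = 4x^3 - 2x^2 - 2x + 280 = (x + 4)(4x^2 - 18x + 70).
So |(4x^3 - 2x^2 - 2x - 7) + 287| = |x + 4|·|4x^2 - 18x + 70|.
Require delta ≤ 2. Then |x + 4| < 2 gives |x| < 6, and by the triangle inequality |4x^2 - 18x + 70| ≤ 4·6^2 + 18·6 + 70 = 322.
Hence |(4x^3 - 2x^2 - 2x - 7) + 287| ≤ 322|x + 4| < eps provided |x + 4| < eps/322.
Choosing delta = min(2, eps/322) ensures both conditions, hence |(4x^3 - 2x^2 - 2x - 7) + 287| < eps.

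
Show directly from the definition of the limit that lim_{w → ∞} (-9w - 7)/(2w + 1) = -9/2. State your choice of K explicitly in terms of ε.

Let ε > 0. We seek K > 0 such that w > K implies |(-9w - 7)/(2w + 1) + 9/2| < ε.
(-9w - 7)/(2w + 1) + 9/2 = (2(-9w - 7) − (-9)(2w + 1)) / (2(2w + 1)) = -5/(2(2w + 1)).
For w > 0 we have 2w + 1 > 2w, so |(-9w - 7)/(2w + 1) + 9/2| = 5/(2(2w + 1)) < 5/(2·2w) = (5/4)/w.
Thus |(-9w - 7)/(2w + 1) + 9/2| < ε whenever w > (5/4)/ε.
Take K = (5/4)/ε. If w > K then |(-9w - 7)/(2w + 1) + 9/2| < (5/4)/w < ε.

K = (5/4)/ε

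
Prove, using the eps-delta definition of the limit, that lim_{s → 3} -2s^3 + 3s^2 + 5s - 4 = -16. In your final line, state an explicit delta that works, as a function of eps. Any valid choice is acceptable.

delta = min(2, eps/69)

Suppose eps > 0. We want delta > 0 such that 0 < |s − 3| < delta implies |(-2s^3 + 3s^2 + 5s - 4) + 16| < eps.
(-2s^3 + 3s^2 + 5s - 4) + 16 = -2s^3 + 3s^2 + 5s + 12 = (s − 3)(-2s^2 - 3s - 4).
So |(-2s^3 + 3s^2 + 5s - 4) + 16| = |s − 3|·|-2s^2 - 3s - 4|.
Assume first that |s − 3| < 2, so |s| < 5. Then |-2s^2 - 3s - 4| ≤ 2·5^2 + 3·5 + 4 = 69.
Hence |(-2s^3 + 3s^2 + 5s - 4) + 16| ≤ 69|s − 3| < eps provided |s − 3| < eps/69.
Take delta = min(2, eps/69). Then 0 < |s − 3| < delta gives both |s − 3| < 2 and |s − 3| < eps/69, so |(-2s^3 + 3s^2 + 5s - 4) + 16| < eps.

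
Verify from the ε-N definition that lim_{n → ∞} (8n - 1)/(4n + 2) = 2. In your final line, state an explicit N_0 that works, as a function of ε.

N_0 = (5/4)/ε

Suppose ε > 0. For n ≥ 1, |(8n - 1)/(4n + 2) − 2| = |-20|/(4(4n + 2)) = 20/(4(4n + 2)).
Since 4n + 2 ≥ 4n for n ≥ 1, this is ≤ 20/(4·4n) = (5/4)/n.
So |(8n - 1)/(4n + 2) − 2| < ε whenever n > (5/4)/ε.
Take N_0 = (5/4)/ε. If n > N_0 then |(8n - 1)/(4n + 2) − 2| ≤ (5/4)/n < ε.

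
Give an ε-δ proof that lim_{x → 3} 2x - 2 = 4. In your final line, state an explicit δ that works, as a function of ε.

Fix ε > 0. We need δ > 0 so that 0 < |x − 3| < δ implies |(2x - 2) − 4| < ε.
|(2x - 2) − 4| = |2x - 6| = 2|x − 3|.
So 2|x − 3| < ε exactly when |x − 3| < ε/2.
Take δ = ε/2. If 0 < |x − 3| < δ then |(2x - 2) − 4| = 2|x − 3| < 2·(ε/2) = ε.

δ = ε/2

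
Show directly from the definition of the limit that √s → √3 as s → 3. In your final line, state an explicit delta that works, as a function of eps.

delta = min(3, √3·eps)

Let eps > 0 be given. We want delta > 0 such that 0 < |s − 3| < delta implies |√s − √3| < eps.
Rationalise: √s − √3 = (s − 3)/(√s + √3), so |√s − √3| = |s − 3|/(√s + √3).
Restrict delta ≤ 3 so that |s − 3| < 3 forces s > 0, and then √s + √3 > √3.
Hence |√s − √3| < |s − 3|/√3, which is < eps once |s − 3| < √3·eps.
Take delta = min(3, √3·eps). If 0 < |s − 3| < delta then s > 0 and |√s − √3| < |s − 3|/√3 < eps.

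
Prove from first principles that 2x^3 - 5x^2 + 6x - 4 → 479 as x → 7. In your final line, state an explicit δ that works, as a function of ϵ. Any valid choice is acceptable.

δ = min(1, ϵ/269)

Suppose ϵ > 0. We want δ > 0 such that 0 < |x − 7| < δ implies |(2x^3 - 5x^2 + 6x - 4) − 479| < ϵ.
(2x^3 - 5x^2 + 6x - 4) − 479 = 2x^3 - 5x^2 + 6x - 483 = (x − 7)(2x^2 + 9x + 69).
So |(2x^3 - 5x^2 + 6x - 4) − 479| = |x − 7|·|2x^2 + 9x + 69|.
Assume first that |x − 7| < 1, so |x| < 8. Then |2x^2 + 9x + 69| ≤ 2·8^2 + 9·8 + 69 = 269.
Hence |(2x^3 - 5x^2 + 6x - 4) − 479| ≤ 269|x − 7| < ϵ provided |x − 7| < ϵ/269.
Take δ = min(1, ϵ/269). Then 0 < |x − 7| < δ gives both |x − 7| < 1 and |x − 7| < ϵ/269, so |(2x^3 - 5x^2 + 6x - 4) − 479| < ϵ.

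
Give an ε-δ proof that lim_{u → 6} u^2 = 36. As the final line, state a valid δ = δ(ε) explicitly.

δ = min(2, ε/14)

Suppose ε > 0. We seek δ > 0 with 0 < |u − 6| < δ ⇒ |u^2 − 36| < ε.
Factor: u^2 − 36 = (u − 6)(u + 6), so |u^2 − 36| = |u − 6|·|u + 6|.
Restrict δ ≤ 2. Then |u − 6| < 2 gives |u| < 8, so by the triangle inequality |u + 6| ≤ 8 + 6 = 14.
Hence |u^2 − 36| ≤ 14|u − 6|, which is < ε once |u − 6| < ε/14.
Take δ = min(2, ε/14). If 0 < |u − 6| < δ then both bounds hold and |u^2 − 36| ≤ 14|u − 6| < 14·(ε/14) = ε.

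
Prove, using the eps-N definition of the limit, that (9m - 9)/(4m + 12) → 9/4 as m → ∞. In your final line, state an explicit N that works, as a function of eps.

N = 9/eps

Fix eps > 0. For m ≥ 1, |(9m - 9)/(4m + 12) − (9/4)| = |-144|/(4(4m + 12)) = 144/(4(4m + 12)).
Since 4m + 12 ≥ 4m for m ≥ 1, this is ≤ 144/(4·4m) = 9/m.
So |(9m - 9)/(4m + 12) − (9/4)| < eps whenever m > 9/eps.
Take N = 9/eps. If m > N then |(9m - 9)/(4m + 12) − (9/4)| ≤ 9/m < eps.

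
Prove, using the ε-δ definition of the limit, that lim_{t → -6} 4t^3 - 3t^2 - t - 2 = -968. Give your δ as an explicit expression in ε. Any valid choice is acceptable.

δ = min(2, ε/633)

Let ε > 0. We want δ > 0 such that 0 < |t + 6| < δ implies |(4t^3 - 3t^2 - t - 2) + 968| < ε.
(4t^3 - 3t^2 - t - 2) + 968 = 4t^3 - 3t^2 - t + 966 = (t + 6)(4t^2 - 27t + 161).
So |(4t^3 - 3t^2 - t - 2) + 968| = |t + 6|·|4t^2 - 27t + 161|.
Assume first that |t + 6| < 2, so |t| < 8. Then |4t^2 - 27t + 161| ≤ 4·8^2 + 27·8 + 161 = 633.
Hence |(4t^3 - 3t^2 - t - 2) + 968| ≤ 633|t + 6| < ε provided |t + 6| < ε/633.
Choosing δ = min(2, ε/633) ensures both conditions, hence |(4t^3 - 3t^2 - t - 2) + 968| < ε.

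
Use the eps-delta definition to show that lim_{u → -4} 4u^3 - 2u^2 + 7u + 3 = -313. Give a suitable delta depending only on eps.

Suppose eps > 0. We want delta > 0 such that 0 < |u + 4| < delta implies |(4u^3 - 2u^2 + 7u + 3) + 313| < eps.
(4u^3 - 2u^2 + 7u + 3) + 313 = 4u^3 - 2u^2 + 7u + 316 = (u + 4)(4u^2 - 18u + 79).
So |(4u^3 - 2u^2 + 7u + 3) + 313| = |u + 4|·|4u^2 - 18u + 79|.
Assume first that |u + 4| < 2, so |u| < 6. Then |4u^2 - 18u + 79| ≤ 4·6^2 + 18·6 + 79 = 331.
Hence |(4u^3 - 2u^2 + 7u + 3) + 313| ≤ 331|u + 4| < eps provided |u + 4| < eps/331.
Choosing delta = min(2, eps/331) ensures both conditions, hence |(4u^3 - 2u^2 + 7u + 3) + 313| < eps.

delta = min(2, eps/331)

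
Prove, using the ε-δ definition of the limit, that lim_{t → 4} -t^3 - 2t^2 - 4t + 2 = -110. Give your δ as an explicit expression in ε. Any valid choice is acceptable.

Fix ε > 0. We want δ > 0 such that 0 < |t − 4| < δ implies |(-t^3 - 2t^2 - 4t + 2) + 110| < ε.
(-t^3 - 2t^2 - 4t + 2) + 110 = -t^3 - 2t^2 - 4t + 112 = (t − 4)(-t^2 - 6t - 28).
So |(-t^3 - 2t^2 - 4t + 2) + 110| = |t − 4|·|-t^2 - 6t - 28|.
Require δ ≤ 2. Then |t − 4| < 2 gives |t| < 6, and by the triangle inequality |-t^2 - 6t - 28| ≤ 6^2 + 6·6 + 28 = 100.
Hence |(-t^3 - 2t^2 - 4t + 2) + 110| ≤ 100|t − 4| < ε provided |t − 4| < ε/100.
Take δ = min(2, ε/100). Then 0 < |t − 4| < δ gives both |t − 4| < 2 and |t − 4| < ε/100, so |(-t^3 - 2t^2 - 4t + 2) + 110| < ε.

δ = min(2, ε/100)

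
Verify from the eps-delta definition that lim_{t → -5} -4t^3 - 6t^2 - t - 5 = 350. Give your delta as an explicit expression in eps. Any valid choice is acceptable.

delta = min(2, eps/365)

Fix eps > 0. We want delta > 0 such that 0 < |t + 5| < delta implies |(-4t^3 - 6t^2 - t - 5) − 350| < eps.
(-4t^3 - 6t^2 - t - 5) − 350 = -4t^3 - 6t^2 - t - 355 = (t + 5)(-4t^2 + 14t - 71).
So |(-4t^3 - 6t^2 - t - 5) − 350| = |t + 5|·|-4t^2 + 14t - 71|.
Require delta ≤ 2. Then |t + 5| < 2 gives |t| < 7, and by the triangle inequality |-4t^2 + 14t - 71| ≤ 4·7^2 + 14·7 + 71 = 365.
Hence |(-4t^3 - 6t^2 - t - 5) − 350| ≤ 365|t + 5| < eps provided |t + 5| < eps/365.
Take delta = min(2, eps/365). Then 0 < |t + 5| < delta gives both |t + 5| < 2 and |t + 5| < eps/365, so |(-4t^3 - 6t^2 - t - 5) − 350| < eps.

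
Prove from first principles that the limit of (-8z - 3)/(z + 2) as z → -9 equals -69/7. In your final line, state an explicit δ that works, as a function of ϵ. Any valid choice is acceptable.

δ = min(7/2, (49/26)ϵ)

Let ϵ > 0. We want δ > 0 with 0 < |z + 9| < δ ⇒ |(-8z - 3)/(z + 2) + 69/7| < ϵ.
Combining over a common denominator, (-8z - 3)/(z + 2) + 69/7 = [(-8z - 3)·(-7) − 69·(z + 2)] / [(-7)·(z + 2)] = -13(z + 9) / ((-7)(z + 2)).
So |(-8z - 3)/(z + 2) + 69/7| = 13|z + 9| / (7·|z + 2|).
Restrict δ ≤ 7/2. Then |z + 9| < 7/2 gives |z + 2| = |(z + 9) + (-7)| ≥ 7 − 7/2 = 7/2.
Hence |(-8z - 3)/(z + 2) + 69/7| < 13|z + 9|/(7·(7/2)) = (26/49)|z + 9|, which is < ϵ once |z + 9| < (49/26)ϵ.
Take δ = min(7/2, (49/26)ϵ). Then 0 < |z + 9| < δ forces both bounds, so |(-8z - 3)/(z + 2) + 69/7| < ϵ.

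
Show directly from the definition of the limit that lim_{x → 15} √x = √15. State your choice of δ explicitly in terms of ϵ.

δ = min(15, √15·ϵ)

Suppose ϵ > 0. We want δ > 0 such that 0 < |x − 15| < δ implies |√x − √15| < ϵ.
Rationalise: √x − √15 = (x − 15)/(√x + √15), so |√x − √15| = |x − 15|/(√x + √15).
Restrict δ ≤ 15 so that |x − 15| < 15 forces x > 0, and then √x + √15 > √15.
Hence |√x − √15| < |x − 15|/√15, which is < ϵ once |x − 15| < √15·ϵ.
Take δ = min(15, √15·ϵ). If 0 < |x − 15| < δ then x > 0 and |√x − √15| < |x − 15|/√15 < ϵ.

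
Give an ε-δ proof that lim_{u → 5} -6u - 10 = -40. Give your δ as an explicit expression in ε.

Suppose ε > 0. We need δ > 0 so that 0 < |u − 5| < δ implies |(-6u - 10) + 40| < ε.
|(-6u - 10) + 40| = |-6u + 30| = 6|u − 5|.
Thus it suffices that |u − 5| < ε/6.
Choosing δ = ε/6 gives |(-6u - 10) + 40| = 6|u − 5| < ε whenever |u − 5| < δ.

δ = ε/6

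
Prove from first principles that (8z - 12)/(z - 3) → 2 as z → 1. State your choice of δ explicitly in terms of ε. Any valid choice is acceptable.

δ = min(1, (1/6)ε)

Let ε > 0 be given. We want δ > 0 with 0 < |z − 1| < δ ⇒ |(8z - 12)/(z - 3) − 2| < ε.
Combining over a common denominator, (8z - 12)/(z - 3) − 2 = [(8z - 12)·(-2) − (-4)·(z - 3)] / [(-2)·(z - 3)] = -12(z − 1) / ((-2)(z - 3)).
So |(8z - 12)/(z - 3) − 2| = 12|z − 1| / (2·|z − 3|).
Require δ ≤ 1, so |z − 3| ≥ |-2| − |z − 1| > 2 − 1 = 1.
Hence |(8z - 12)/(z - 3) − 2| < 12|z − 1|/(2·1) = 6|z − 1|, which is < ε once |z − 1| < (1/6)ε.
Take δ = min(1, (1/6)ε). Then 0 < |z − 1| < δ forces both bounds, so |(8z - 12)/(z - 3) − 2| < ε.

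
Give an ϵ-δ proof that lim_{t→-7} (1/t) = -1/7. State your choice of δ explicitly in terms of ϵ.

Let ϵ > 0 be given. We seek δ > 0 such that 0 < |t + 7| < δ implies |1/t + 1/7| < ϵ.
|1/t + 1/7| = |-7 − t|/(7·|t|) = |t + 7|/(7|t|).
Require δ ≤ 7/2 so that |t| > 7 − 7/2 = 7/2, hence 7|t| > 49/2.
Then |1/t + 1/7| < |t + 7|/(49/2), which is < ϵ when |t + 7| < (49/2)ϵ.
Take δ = min(7/2, (49/2)ϵ). Then 0 < |t + 7| < δ gives both |t + 7| < 7/2 and |t + 7| < (49/2)ϵ, so |1/t + 1/7| < ϵ.

δ = min(7/2, (49/2)ϵ)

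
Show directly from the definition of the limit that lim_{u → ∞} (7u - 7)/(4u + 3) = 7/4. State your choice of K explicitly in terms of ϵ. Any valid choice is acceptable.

K = (49/16)/ϵ

Let ϵ > 0. We seek K > 0 such that u > K implies |(7u - 7)/(4u + 3) − (7/4)| < ϵ.
(7u - 7)/(4u + 3) − (7/4) = (4(7u - 7) − 7(4u + 3)) / (4(4u + 3)) = -49/(4(4u + 3)).
For u > 0 we have 4u + 3 > 4u, so |(7u - 7)/(4u + 3) − (7/4)| = 49/(4(4u + 3)) < 49/(4·4u) = (49/16)/u.
Thus |(7u - 7)/(4u + 3) − (7/4)| < ϵ whenever u > (49/16)/ϵ.
Take K = (49/16)/ϵ. If u > K then |(7u - 7)/(4u + 3) − (7/4)| < (49/16)/u < ϵ.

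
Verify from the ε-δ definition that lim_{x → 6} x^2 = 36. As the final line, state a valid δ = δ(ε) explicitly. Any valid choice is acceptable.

Let ε > 0. We seek δ > 0 with 0 < |x − 6| < δ ⇒ |x^2 − 36| < ε.
Factor: x^2 − 36 = (x − 6)(x + 6), so |x^2 − 36| = |x − 6|·|x + 6|.
Impose δ ≤ 1 so that |x| < 7; then |x + 6| ≤ 13.
Hence |x^2 − 36| ≤ 13|x − 6|, which is < ε once |x − 6| < ε/13.
Take δ = min(1, ε/13). If 0 < |x − 6| < δ then both bounds hold and |x^2 − 36| ≤ 13|x − 6| < 13·(ε/13) = ε.

δ = min(1, ε/13)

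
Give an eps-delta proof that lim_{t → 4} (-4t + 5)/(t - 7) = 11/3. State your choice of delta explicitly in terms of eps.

delta = min(3/2, (9/46)eps)

Suppose eps > 0. We want delta > 0 with 0 < |t − 4| < delta ⇒ |(-4t + 5)/(t - 7) − (11/3)| < eps.
Combining over a common denominator, (-4t + 5)/(t - 7) − (11/3) = [(-4t + 5)·(-3) − (-11)·(t - 7)] / [(-3)·(t - 7)] = 23(t − 4) / ((-3)(t - 7)).
So |(-4t + 5)/(t - 7) − (11/3)| = 23|t − 4| / (3·|t − 7|).
Restrict delta ≤ 3/2. Then |t − 4| < 3/2 gives |t − 7| = |(t − 4) + (-3)| ≥ 3 − 3/2 = 3/2.
Hence |(-4t + 5)/(t - 7) − (11/3)| < 23|t − 4|/(3·(3/2)) = (46/9)|t − 4|, which is < eps once |t − 4| < (9/46)eps.
Take delta = min(3/2, (9/46)eps). Then 0 < |t − 4| < delta forces both bounds, so |(-4t + 5)/(t - 7) − (11/3)| < eps.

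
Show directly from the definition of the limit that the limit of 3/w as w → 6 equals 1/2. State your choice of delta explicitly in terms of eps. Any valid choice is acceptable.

delta = min(3, 6eps)

Fix eps > 0. We seek delta > 0 such that 0 < |w − 6| < delta implies |3/w − (1/2)| < eps.
|3/w − (1/2)| = 3·|6 − w|/(6·|w|) = 3|w − 6|/(6|w|).
Restrict delta ≤ 3. Then |w − 6| < 3 gives |w| > 3, so 6|w| > 18.
Then |3/w − (1/2)| < 3|w − 6|/18, which is < eps when |w − 6| < 6eps.
Take delta = min(3, 6eps). Then 0 < |w − 6| < delta gives both |w − 6| < 3 and |w − 6| < 6eps, so |3/w − (1/2)| < eps.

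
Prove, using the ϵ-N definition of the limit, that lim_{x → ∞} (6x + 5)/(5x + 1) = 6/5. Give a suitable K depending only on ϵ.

K = (19/25)/ϵ

Let ϵ > 0. We seek K > 0 such that x > K implies |(6x + 5)/(5x + 1) − (6/5)| < ϵ.
(6x + 5)/(5x + 1) − (6/5) = (5(6x + 5) − 6(5x + 1)) / (5(5x + 1)) = 19/(5(5x + 1)).
For x > 0 we have 5x + 1 > 5x, so |(6x + 5)/(5x + 1) − (6/5)| = 19/(5(5x + 1)) < 19/(5·5x) = (19/25)/x.
Thus |(6x + 5)/(5x + 1) − (6/5)| < ϵ whenever x > (19/25)/ϵ.
Take K = (19/25)/ϵ. If x > K then |(6x + 5)/(5x + 1) − (6/5)| < (19/25)/x < ϵ.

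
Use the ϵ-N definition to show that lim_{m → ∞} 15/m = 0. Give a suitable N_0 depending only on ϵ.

Let ϵ > 0 be given. For m ≥ 1, |15/m − 0| = 15/(m) ≤ 15/m.
We need 15/m < ϵ, i.e. m > 15/ϵ.
Take N_0 = 15/ϵ. If m > N_0 then |15/m| ≤ 15/m < ϵ.

N_0 = 15/ϵ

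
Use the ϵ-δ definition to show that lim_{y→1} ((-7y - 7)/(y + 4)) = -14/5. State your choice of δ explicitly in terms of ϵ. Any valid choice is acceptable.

δ = min(5/2, (25/42)ϵ)

Suppose ϵ > 0. We want δ > 0 with 0 < |y − 1| < δ ⇒ |(-7y - 7)/(y + 4) + 14/5| < ϵ.
Combining over a common denominator, (-7y - 7)/(y + 4) + 14/5 = [(-7y - 7)·5 − (-14)·(y + 4)] / [5·(y + 4)] = -21(y − 1) / (5(y + 4)).
So |(-7y - 7)/(y + 4) + 14/5| = 21|y − 1| / (5·|y + 4|).
Restrict δ ≤ 5/2. Then |y − 1| < 5/2 gives |y + 4| = |(y − 1) + 5| ≥ 5 − 5/2 = 5/2.
Hence |(-7y - 7)/(y + 4) + 14/5| < 21|y − 1|/(5·(5/2)) = (42/25)|y − 1|, which is < ϵ once |y − 1| < (25/42)ϵ.
Take δ = min(5/2, (25/42)ϵ). Then 0 < |y − 1| < δ forces both bounds, so |(-7y - 7)/(y + 4) + 14/5| < ϵ.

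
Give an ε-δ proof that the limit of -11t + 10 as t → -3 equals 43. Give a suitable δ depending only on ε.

Suppose ε > 0. We need δ > 0 so that 0 < |t + 3| < δ implies |(-11t + 10) − 43| < ε.
|(-11t + 10) − 43| = |-11t - 33| = 11|t + 3|.
So 11|t + 3| < ε exactly when |t + 3| < ε/11.
Take δ = ε/11. If 0 < |t + 3| < δ then |(-11t + 10) − 43| = 11|t + 3| < 11·(ε/11) = ε.

δ = ε/11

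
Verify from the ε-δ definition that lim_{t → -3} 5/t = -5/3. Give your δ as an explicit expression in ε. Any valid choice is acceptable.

Let ε > 0 be given. We seek δ > 0 such that 0 < |t + 3| < δ implies |5/t + 5/3| < ε.
|5/t + 5/3| = 5·|-3 − t|/(3·|t|) = 5|t + 3|/(3|t|).
Restrict δ ≤ 3/2. Then |t + 3| < 3/2 gives |t| > 3/2, so 3|t| > 9/2.
Then |5/t + 5/3| < 5|t + 3|/(9/2), which is < ε when |t + 3| < (9/10)ε.
Take δ = min(3/2, (9/10)ε). Then 0 < |t + 3| < δ gives both |t + 3| < 3/2 and |t + 3| < (9/10)ε, so |5/t + 5/3| < ε.

δ = min(3/2, (9/10)ε)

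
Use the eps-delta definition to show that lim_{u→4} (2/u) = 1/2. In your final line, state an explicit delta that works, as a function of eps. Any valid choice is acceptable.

delta = min(2, 4eps)

Suppose eps > 0. We seek delta > 0 such that 0 < |u − 4| < delta implies |2/u − (1/2)| < eps.
|2/u − (1/2)| = 2·|4 − u|/(4·|u|) = 2|u − 4|/(4|u|).
Restrict delta ≤ 2. Then |u − 4| < 2 gives |u| > 2, so 4|u| > 8.
Then |2/u − (1/2)| < 2|u − 4|/8, which is < eps when |u − 4| < 4eps.
Take delta = min(2, 4eps). Then 0 < |u − 4| < delta gives both |u − 4| < 2 and |u − 4| < 4eps, so |2/u − (1/2)| < eps.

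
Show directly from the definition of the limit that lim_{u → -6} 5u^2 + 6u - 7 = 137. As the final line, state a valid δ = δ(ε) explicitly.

δ = min(2, ε/64)

Suppose ε > 0. We want δ > 0 such that 0 < |u + 6| < δ implies |(5u^2 + 6u - 7) − 137| < ε.
(5u^2 + 6u - 7) − 137 = 5u^2 + 6u - 144 = (u + 6)(5u - 24).
So |(5u^2 + 6u - 7) − 137| = |u + 6|·|5u - 24|.
Require δ ≤ 2. Then |u + 6| < 2 gives |u| < 8, and by the triangle inequality |5u - 24| ≤ 5·8 + 24 = 64.
Hence |(5u^2 + 6u - 7) − 137| ≤ 64|u + 6| < ε provided |u + 6| < ε/64.
Choosing δ = min(2, ε/64) ensures both conditions, hence |(5u^2 + 6u - 7) − 137| < ε.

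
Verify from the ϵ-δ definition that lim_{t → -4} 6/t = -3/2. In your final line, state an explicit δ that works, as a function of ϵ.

δ = min(2, (4/3)ϵ)

Let ϵ > 0. We seek δ > 0 such that 0 < |t + 4| < δ implies |6/t + 3/2| < ϵ.
|6/t + 3/2| = 6·|-4 − t|/(4·|t|) = 6|t + 4|/(4|t|).
Require δ ≤ 2 so that |t| > 4 − 2 = 2, hence 4|t| > 8.
Then |6/t + 3/2| < 6|t + 4|/8, which is < ϵ when |t + 4| < (4/3)ϵ.
Take δ = min(2, (4/3)ϵ). Then 0 < |t + 4| < δ gives both |t + 4| < 2 and |t + 4| < (4/3)ϵ, so |6/t + 3/2| < ϵ.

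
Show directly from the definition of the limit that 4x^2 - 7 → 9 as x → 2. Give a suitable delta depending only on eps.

delta = min(2, eps/24)

Fix eps > 0. We want delta > 0 such that 0 < |x − 2| < delta implies |(4x^2 - 7) − 9| < eps.
(4x^2 - 7) − 9 = 4x^2 - 16 = (x − 2)(4x + 8).
So |(4x^2 - 7) − 9| = |x − 2|·|4x + 8|.
Require delta ≤ 2. Then |x − 2| < 2 gives |x| < 4, and by the triangle inequality |4x + 8| ≤ 4·4 + 8 = 24.
Hence |(4x^2 - 7) − 9| ≤ 24|x − 2| < eps provided |x − 2| < eps/24.
Take delta = min(2, eps/24). Then 0 < |x − 2| < delta gives both |x − 2| < 2 and |x − 2| < eps/24, so |(4x^2 - 7) − 9| < eps.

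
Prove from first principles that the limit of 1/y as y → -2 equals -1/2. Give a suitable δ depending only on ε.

Suppose ε > 0. We seek δ > 0 such that 0 < |y + 2| < δ implies |1/y + 1/2| < ε.
|1/y + 1/2| = |-2 − y|/(2·|y|) = |y + 2|/(2|y|).
Require δ ≤ 1 so that |y| > 2 − 1 = 1, hence 2|y| > 2.
Then |1/y + 1/2| < |y + 2|/2, which is < ε when |y + 2| < 2ε.
Take δ = min(1, 2ε). Then 0 < |y + 2| < δ gives both |y + 2| < 1 and |y + 2| < 2ε, so |1/y + 1/2| < ε.

δ = min(1, 2ε)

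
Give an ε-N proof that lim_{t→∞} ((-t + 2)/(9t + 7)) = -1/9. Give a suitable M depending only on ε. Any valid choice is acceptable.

M = (25/81)/ε

Let ε > 0 be given. We seek M > 0 such that t > M implies |(-t + 2)/(9t + 7) + 1/9| < ε.
(-t + 2)/(9t + 7) + 1/9 = (9(-t + 2) − (-1)(9t + 7)) / (9(9t + 7)) = 25/(9(9t + 7)).
For t > 0 we have 9t + 7 > 9t, so |(-t + 2)/(9t + 7) + 1/9| = 25/(9(9t + 7)) < 25/(9·9t) = (25/81)/t.
Thus |(-t + 2)/(9t + 7) + 1/9| < ε whenever t > (25/81)/ε.
Take M = (25/81)/ε. If t > M then |(-t + 2)/(9t + 7) + 1/9| < (25/81)/t < ε.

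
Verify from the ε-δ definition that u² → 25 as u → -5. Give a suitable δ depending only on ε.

Fix ε > 0. We seek δ > 0 with 0 < |u + 5| < δ ⇒ |u² − 25| < ε.
Factor: u² − 25 = (u + 5)(u - 5), so |u² − 25| = |u + 5|·|u - 5|.
Restrict δ ≤ 1. Then |u + 5| < 1 gives |u| < 6, so by the triangle inequality |u - 5| ≤ 6 + 5 = 11.
Hence |u² − 25| ≤ 11|u + 5|, which is < ε once |u + 5| < ε/11.
Take δ = min(1, ε/11). If 0 < |u + 5| < δ then both bounds hold and |u² − 25| ≤ 11|u + 5| < 11·(ε/11) = ε.

δ = min(1, ε/11)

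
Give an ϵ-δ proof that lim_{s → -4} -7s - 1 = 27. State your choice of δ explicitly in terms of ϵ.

δ = ϵ/7

Fix ϵ > 0. We need δ > 0 so that 0 < |s + 4| < δ implies |(-7s - 1) − 27| < ϵ.
|(-7s - 1) − 27| = |-7s - 28| = 7|s + 4|.
Thus it suffices that |s + 4| < ϵ/7.
Take δ = ϵ/7. If 0 < |s + 4| < δ then |(-7s - 1) − 27| = 7|s + 4| < 7·(ϵ/7) = ϵ.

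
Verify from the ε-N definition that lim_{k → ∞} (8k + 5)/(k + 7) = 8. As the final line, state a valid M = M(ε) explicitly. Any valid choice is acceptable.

M = 51/ε

Let ε > 0. For k ≥ 1, |(8k + 5)/(k + 7) − 8| = |-51|/((k + 7)) = 51/((k + 7)).
Since k + 7 ≥ k for k ≥ 1, this is ≤ 51/(k) = 51/k.
So |(8k + 5)/(k + 7) − 8| < ε whenever k > 51/ε.
Take M = 51/ε. If k > M then |(8k + 5)/(k + 7) − 8| ≤ 51/k < ε.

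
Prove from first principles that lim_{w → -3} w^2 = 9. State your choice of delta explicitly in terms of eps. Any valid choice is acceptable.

delta = min(1, eps/7)

Let eps > 0 be given. We seek delta > 0 with 0 < |w + 3| < delta ⇒ |w^2 − 9| < eps.
Factor: w^2 − 9 = (w + 3)(w - 3), so |w^2 − 9| = |w + 3|·|w - 3|.
Impose delta ≤ 1 so that |w| < 4; then |w - 3| ≤ 7.
Hence |w^2 − 9| ≤ 7|w + 3|, which is < eps once |w + 3| < eps/7.
Take delta = min(1, eps/7). If 0 < |w + 3| < delta then both bounds hold and |w^2 − 9| ≤ 7|w + 3| < 7·(eps/7) = eps.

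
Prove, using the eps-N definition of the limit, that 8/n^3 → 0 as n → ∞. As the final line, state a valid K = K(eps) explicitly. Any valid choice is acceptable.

K = (8/eps)^{1/3}

Fix eps > 0. For n ≥ 1, |8/n^3 − 0| = 8/n^3.
8/n^3 < eps ⇔ n^3 > 8/eps ⇔ n > (8/eps)^{1/3}.
Take K = (8/eps)^{1/3}. Then n > K implies 8/n^3 < eps.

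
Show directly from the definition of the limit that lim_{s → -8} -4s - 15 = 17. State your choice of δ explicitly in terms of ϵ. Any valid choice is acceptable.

δ = ϵ/4

Suppose ϵ > 0. We need δ > 0 so that 0 < |s + 8| < δ implies |(-4s - 15) − 17| < ϵ.
Since (-4s - 15) − 17 = -4(s + 8), we have |(-4s - 15) − 17| = 4|s + 8|.
Thus it suffices that |s + 8| < ϵ/4.
Choosing δ = ϵ/4 gives |(-4s - 15) − 17| = 4|s + 8| < ϵ whenever |s + 8| < δ.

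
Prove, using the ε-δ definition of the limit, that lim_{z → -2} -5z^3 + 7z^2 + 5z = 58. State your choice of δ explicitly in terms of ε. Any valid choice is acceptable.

δ = min(2, ε/177)

Fix ε > 0. We want δ > 0 such that 0 < |z + 2| < δ implies |(-5z^3 + 7z^2 + 5z) − 58| < ε.
(-5z^3 + 7z^2 + 5z) − 58 = -5z^3 + 7z^2 + 5z - 58 = (z + 2)(-5z^2 + 17z - 29).
So |(-5z^3 + 7z^2 + 5z) − 58| = |z + 2|·|-5z^2 + 17z - 29|.
Require δ ≤ 2. Then |z + 2| < 2 gives |z| < 4, and by the triangle inequality |-5z^2 + 17z - 29| ≤ 5·4^2 + 17·4 + 29 = 177.
Hence |(-5z^3 + 7z^2 + 5z) − 58| ≤ 177|z + 2| < ε provided |z + 2| < ε/177.
Choosing δ = min(2, ε/177) ensures both conditions, hence |(-5z^3 + 7z^2 + 5z) − 58| < ε.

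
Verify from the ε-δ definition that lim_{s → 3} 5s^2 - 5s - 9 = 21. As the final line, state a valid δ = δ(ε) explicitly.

δ = min(1, ε/30)

Fix ε > 0. We want δ > 0 such that 0 < |s − 3| < δ implies |(5s^2 - 5s - 9) − 21| < ε.
(5s^2 - 5s - 9) − 21 = 5s^2 - 5s - 30 = (s − 3)(5s + 10).
So |(5s^2 - 5s - 9) − 21| = |s − 3|·|5s + 10|.
Require δ ≤ 1. Then |s − 3| < 1 gives |s| < 4, and by the triangle inequality |5s + 10| ≤ 5·4 + 10 = 30.
Hence |(5s^2 - 5s - 9) − 21| ≤ 30|s − 3| < ε provided |s − 3| < ε/30.
Choosing δ = min(1, ε/30) ensures both conditions, hence |(5s^2 - 5s - 9) − 21| < ε.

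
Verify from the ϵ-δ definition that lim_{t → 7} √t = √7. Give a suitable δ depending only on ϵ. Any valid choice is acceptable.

δ = min(7, √7·ϵ)

Let ϵ > 0 be given. We want δ > 0 such that 0 < |t − 7| < δ implies |√t − √7| < ϵ.
Rationalise: √t − √7 = (t − 7)/(√t + √7), so |√t − √7| = |t − 7|/(√t + √7).
Restrict δ ≤ 7 so that |t − 7| < 7 forces t > 0, and then √t + √7 > √7.
Hence |√t − √7| < |t − 7|/√7, which is < ϵ once |t − 7| < √7·ϵ.
Take δ = min(7, √7·ϵ). If 0 < |t − 7| < δ then t > 0 and |√t − √7| < |t − 7|/√7 < ϵ.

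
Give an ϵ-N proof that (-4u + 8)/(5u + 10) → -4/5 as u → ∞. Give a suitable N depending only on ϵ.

N = (16/5)/ϵ

Suppose ϵ > 0. We seek N > 0 such that u > N implies |(-4u + 8)/(5u + 10) + 4/5| < ϵ.
(-4u + 8)/(5u + 10) + 4/5 = (5(-4u + 8) − (-4)(5u + 10)) / (5(5u + 10)) = 80/(5(5u + 10)).
For u > 0 we have 5u + 10 > 5u, so |(-4u + 8)/(5u + 10) + 4/5| = 80/(5(5u + 10)) < 80/(5·5u) = (16/5)/u.
Thus |(-4u + 8)/(5u + 10) + 4/5| < ϵ whenever u > (16/5)/ϵ.
Take N = (16/5)/ϵ. If u > N then |(-4u + 8)/(5u + 10) + 4/5| < (16/5)/u < ϵ.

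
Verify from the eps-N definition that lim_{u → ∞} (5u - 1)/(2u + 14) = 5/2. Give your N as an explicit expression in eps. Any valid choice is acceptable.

Fix eps > 0. We seek N > 0 such that u > N implies |(5u - 1)/(2u + 14) − (5/2)| < eps.
(5u - 1)/(2u + 14) − (5/2) = (2(5u - 1) − 5(2u + 14)) / (2(2u + 14)) = -72/(2(2u + 14)).
For u > 0 we have 2u + 14 > 2u, so |(5u - 1)/(2u + 14) − (5/2)| = 72/(2(2u + 14)) < 72/(2·2u) = 18/u.
Thus |(5u - 1)/(2u + 14) − (5/2)| < eps whenever u > 18/eps.
Take N = 18/eps. If u > N then |(5u - 1)/(2u + 14) − (5/2)| < 18/u < eps.

N = 18/eps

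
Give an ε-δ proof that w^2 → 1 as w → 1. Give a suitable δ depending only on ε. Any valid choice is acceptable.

Let ε > 0. We seek δ > 0 with 0 < |w − 1| < δ ⇒ |w^2 − 1| < ε.
Factor: w^2 − 1 = (w − 1)(w + 1), so |w^2 − 1| = |w − 1|·|w + 1|.
Impose δ ≤ 2 so that |w| < 3; then |w + 1| ≤ 4.
Hence |w^2 − 1| ≤ 4|w − 1|, which is < ε once |w − 1| < ε/4.
Take δ = min(2, ε/4). If 0 < |w − 1| < δ then both bounds hold and |w^2 − 1| ≤ 4|w − 1| < 4·(ε/4) = ε.

δ = min(2, ε/4)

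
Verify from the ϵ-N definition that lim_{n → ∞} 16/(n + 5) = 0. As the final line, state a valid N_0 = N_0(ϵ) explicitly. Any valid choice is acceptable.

N_0 = 16/ϵ

Suppose ϵ > 0. For n ≥ 1, |16/(n + 5) − 0| = 16/(n + 5) ≤ 16/n.
We need 16/n < ϵ, i.e. n > 16/ϵ.
Take N_0 = 16/ϵ. If n > N_0 then |16/(n + 5)| ≤ 16/n < ϵ.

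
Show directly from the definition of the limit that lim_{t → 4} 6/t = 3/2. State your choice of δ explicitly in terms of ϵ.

δ = min(2, (4/3)ϵ)

Let ϵ > 0 be given. We seek δ > 0 such that 0 < |t − 4| < δ implies |6/t − (3/2)| < ϵ.
|6/t − (3/2)| = 6·|4 − t|/(4·|t|) = 6|t − 4|/(4|t|).
Require δ ≤ 2 so that |t| > 4 − 2 = 2, hence 4|t| > 8.
Then |6/t − (3/2)| < 6|t − 4|/8, which is < ϵ when |t − 4| < (4/3)ϵ.
Take δ = min(2, (4/3)ϵ). Then 0 < |t − 4| < δ gives both |t − 4| < 2 and |t − 4| < (4/3)ϵ, so |6/t − (3/2)| < ϵ.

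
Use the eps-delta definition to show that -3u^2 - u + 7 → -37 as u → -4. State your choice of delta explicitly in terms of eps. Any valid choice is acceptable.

Suppose eps > 0. We want delta > 0 such that 0 < |u + 4| < delta implies |(-3u^2 - u + 7) + 37| < eps.
(-3u^2 - u + 7) + 37 = -3u^2 - u + 44 = (u + 4)(-3u + 11).
So |(-3u^2 - u + 7) + 37| = |u + 4|·|-3u + 11|.
Assume first that |u + 4| < 1, so |u| < 5. Then |-3u + 11| ≤ 3·5 + 11 = 26.
Hence |(-3u^2 - u + 7) + 37| ≤ 26|u + 4| < eps provided |u + 4| < eps/26.
Take delta = min(1, eps/26). Then 0 < |u + 4| < delta gives both |u + 4| < 1 and |u + 4| < eps/26, so |(-3u^2 - u + 7) + 37| < eps.

delta = min(1, eps/26)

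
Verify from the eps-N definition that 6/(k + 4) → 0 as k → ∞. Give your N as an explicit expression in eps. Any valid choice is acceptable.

N = 6/eps

Fix eps > 0. For k ≥ 1, |6/(k + 4) − 0| = 6/(k + 4) ≤ 6/k.
We need 6/k < eps, i.e. k > 6/eps.
Take N = 6/eps. If k > N then |6/(k + 4)| ≤ 6/k < eps.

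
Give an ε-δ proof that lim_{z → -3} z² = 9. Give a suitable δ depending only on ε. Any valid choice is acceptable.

δ = min(1, ε/7)

Let ε > 0 be given. We seek δ > 0 with 0 < |z + 3| < δ ⇒ |z² − 9| < ε.
Factor: z² − 9 = (z + 3)(z - 3), so |z² − 9| = |z + 3|·|z - 3|.
Impose δ ≤ 1 so that |z| < 4; then |z - 3| ≤ 7.
Hence |z² − 9| ≤ 7|z + 3|, which is < ε once |z + 3| < ε/7.
Take δ = min(1, ε/7). If 0 < |z + 3| < δ then both bounds hold and |z² − 9| ≤ 7|z + 3| < 7·(ε/7) = ε.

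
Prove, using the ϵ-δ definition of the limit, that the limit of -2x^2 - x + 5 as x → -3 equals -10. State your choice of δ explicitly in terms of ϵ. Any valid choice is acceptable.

Suppose ϵ > 0. We want δ > 0 such that 0 < |x + 3| < δ implies |(-2x^2 - x + 5) + 10| < ϵ.
(-2x^2 - x + 5) + 10 = -2x^2 - x + 15 = (x + 3)(-2x + 5).
So |(-2x^2 - x + 5) + 10| = |x + 3|·|-2x + 5|.
Require δ ≤ 1. Then |x + 3| < 1 gives |x| < 4, and by the triangle inequality |-2x + 5| ≤ 2·4 + 5 = 13.
Hence |(-2x^2 - x + 5) + 10| ≤ 13|x + 3| < ϵ provided |x + 3| < ϵ/13.
Choosing δ = min(1, ϵ/13) ensures both conditions, hence |(-2x^2 - x + 5) + 10| < ϵ.

δ = min(1, ϵ/13)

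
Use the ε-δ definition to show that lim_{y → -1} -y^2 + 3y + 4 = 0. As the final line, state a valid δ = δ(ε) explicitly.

δ = min(2, ε/7)

Suppose ε > 0. We want δ > 0 such that 0 < |y + 1| < δ implies |(-y^2 + 3y + 4)| < ε.
(-y^2 + 3y + 4) = -y^2 + 3y + 4 = (y + 1)(-y + 4).
So |(-y^2 + 3y + 4)| = |y + 1|·|-y + 4|.
Require δ ≤ 2. Then |y + 1| < 2 gives |y| < 3, and by the triangle inequality |-y + 4| ≤ 3 + 4 = 7.
Hence |(-y^2 + 3y + 4)| ≤ 7|y + 1| < ε provided |y + 1| < ε/7.
Take δ = min(2, ε/7). Then 0 < |y + 1| < δ gives both |y + 1| < 2 and |y + 1| < ε/7, so |(-y^2 + 3y + 4)| < ε.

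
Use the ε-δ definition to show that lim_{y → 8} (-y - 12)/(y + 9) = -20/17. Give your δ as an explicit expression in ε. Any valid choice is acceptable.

δ = min(17/2, (289/6)ε)

Let ε > 0. We want δ > 0 with 0 < |y − 8| < δ ⇒ |(-y - 12)/(y + 9) + 20/17| < ε.
Combining over a common denominator, (-y - 12)/(y + 9) + 20/17 = [(-y - 12)·17 − (-20)·(y + 9)] / [17·(y + 9)] = 3(y − 8) / (17(y + 9)).
So |(-y - 12)/(y + 9) + 20/17| = 3|y − 8| / (17·|y + 9|).
Require δ ≤ 17/2, so |y + 9| ≥ |17| − |y − 8| > 17 − 17/2 = 17/2.
Hence |(-y - 12)/(y + 9) + 20/17| < 3|y − 8|/(17·(17/2)) = (6/289)|y − 8|, which is < ε once |y − 8| < (289/6)ε.
Take δ = min(17/2, (289/6)ε). Then 0 < |y − 8| < δ forces both bounds, so |(-y - 12)/(y + 9) + 20/17| < ε.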